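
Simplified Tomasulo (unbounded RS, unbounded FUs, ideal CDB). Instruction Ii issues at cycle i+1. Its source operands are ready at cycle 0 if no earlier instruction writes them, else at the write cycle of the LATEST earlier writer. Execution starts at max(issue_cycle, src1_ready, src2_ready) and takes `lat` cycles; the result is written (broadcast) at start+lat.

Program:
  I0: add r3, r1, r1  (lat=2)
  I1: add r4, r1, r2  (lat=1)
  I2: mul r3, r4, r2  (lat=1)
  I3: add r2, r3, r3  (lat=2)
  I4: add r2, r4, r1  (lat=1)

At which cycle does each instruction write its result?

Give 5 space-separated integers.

Answer: 3 3 4 6 6

Derivation:
I0 add r3: issue@1 deps=(None,None) exec_start@1 write@3
I1 add r4: issue@2 deps=(None,None) exec_start@2 write@3
I2 mul r3: issue@3 deps=(1,None) exec_start@3 write@4
I3 add r2: issue@4 deps=(2,2) exec_start@4 write@6
I4 add r2: issue@5 deps=(1,None) exec_start@5 write@6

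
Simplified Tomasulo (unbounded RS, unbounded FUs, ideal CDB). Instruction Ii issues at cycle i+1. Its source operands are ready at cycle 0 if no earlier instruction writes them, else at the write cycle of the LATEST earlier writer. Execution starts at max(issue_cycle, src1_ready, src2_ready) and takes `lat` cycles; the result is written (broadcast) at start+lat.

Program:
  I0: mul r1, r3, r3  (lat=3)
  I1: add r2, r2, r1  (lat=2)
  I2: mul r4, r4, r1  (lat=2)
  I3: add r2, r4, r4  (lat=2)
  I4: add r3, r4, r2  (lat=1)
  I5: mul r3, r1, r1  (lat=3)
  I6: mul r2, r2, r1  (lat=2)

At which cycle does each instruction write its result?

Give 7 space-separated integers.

I0 mul r1: issue@1 deps=(None,None) exec_start@1 write@4
I1 add r2: issue@2 deps=(None,0) exec_start@4 write@6
I2 mul r4: issue@3 deps=(None,0) exec_start@4 write@6
I3 add r2: issue@4 deps=(2,2) exec_start@6 write@8
I4 add r3: issue@5 deps=(2,3) exec_start@8 write@9
I5 mul r3: issue@6 deps=(0,0) exec_start@6 write@9
I6 mul r2: issue@7 deps=(3,0) exec_start@8 write@10

Answer: 4 6 6 8 9 9 10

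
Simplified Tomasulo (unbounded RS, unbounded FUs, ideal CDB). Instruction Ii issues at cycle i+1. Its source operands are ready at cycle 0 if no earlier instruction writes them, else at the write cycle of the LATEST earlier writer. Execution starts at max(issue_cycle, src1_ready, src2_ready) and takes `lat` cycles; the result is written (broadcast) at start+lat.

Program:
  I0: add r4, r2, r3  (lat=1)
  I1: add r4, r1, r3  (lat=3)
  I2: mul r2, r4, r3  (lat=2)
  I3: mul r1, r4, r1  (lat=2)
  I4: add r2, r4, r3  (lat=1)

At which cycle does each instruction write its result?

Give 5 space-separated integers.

Answer: 2 5 7 7 6

Derivation:
I0 add r4: issue@1 deps=(None,None) exec_start@1 write@2
I1 add r4: issue@2 deps=(None,None) exec_start@2 write@5
I2 mul r2: issue@3 deps=(1,None) exec_start@5 write@7
I3 mul r1: issue@4 deps=(1,None) exec_start@5 write@7
I4 add r2: issue@5 deps=(1,None) exec_start@5 write@6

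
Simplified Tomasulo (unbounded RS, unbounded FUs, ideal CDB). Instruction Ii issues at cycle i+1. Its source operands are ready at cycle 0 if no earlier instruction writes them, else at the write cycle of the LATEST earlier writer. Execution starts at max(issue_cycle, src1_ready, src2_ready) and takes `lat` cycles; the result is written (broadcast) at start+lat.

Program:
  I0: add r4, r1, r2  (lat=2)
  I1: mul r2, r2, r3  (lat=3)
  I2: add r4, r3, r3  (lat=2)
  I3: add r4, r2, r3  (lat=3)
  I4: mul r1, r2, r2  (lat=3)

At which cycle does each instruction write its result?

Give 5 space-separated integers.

I0 add r4: issue@1 deps=(None,None) exec_start@1 write@3
I1 mul r2: issue@2 deps=(None,None) exec_start@2 write@5
I2 add r4: issue@3 deps=(None,None) exec_start@3 write@5
I3 add r4: issue@4 deps=(1,None) exec_start@5 write@8
I4 mul r1: issue@5 deps=(1,1) exec_start@5 write@8

Answer: 3 5 5 8 8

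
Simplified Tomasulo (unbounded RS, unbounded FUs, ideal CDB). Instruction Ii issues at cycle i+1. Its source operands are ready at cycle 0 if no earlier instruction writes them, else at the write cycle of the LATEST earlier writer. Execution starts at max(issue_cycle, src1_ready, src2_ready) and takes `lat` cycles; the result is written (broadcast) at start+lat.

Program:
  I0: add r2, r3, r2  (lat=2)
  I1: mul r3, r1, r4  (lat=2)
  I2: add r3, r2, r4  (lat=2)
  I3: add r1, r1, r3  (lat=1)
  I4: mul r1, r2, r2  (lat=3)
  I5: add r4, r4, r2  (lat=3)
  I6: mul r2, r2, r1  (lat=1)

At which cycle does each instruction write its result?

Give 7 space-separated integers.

Answer: 3 4 5 6 8 9 9

Derivation:
I0 add r2: issue@1 deps=(None,None) exec_start@1 write@3
I1 mul r3: issue@2 deps=(None,None) exec_start@2 write@4
I2 add r3: issue@3 deps=(0,None) exec_start@3 write@5
I3 add r1: issue@4 deps=(None,2) exec_start@5 write@6
I4 mul r1: issue@5 deps=(0,0) exec_start@5 write@8
I5 add r4: issue@6 deps=(None,0) exec_start@6 write@9
I6 mul r2: issue@7 deps=(0,4) exec_start@8 write@9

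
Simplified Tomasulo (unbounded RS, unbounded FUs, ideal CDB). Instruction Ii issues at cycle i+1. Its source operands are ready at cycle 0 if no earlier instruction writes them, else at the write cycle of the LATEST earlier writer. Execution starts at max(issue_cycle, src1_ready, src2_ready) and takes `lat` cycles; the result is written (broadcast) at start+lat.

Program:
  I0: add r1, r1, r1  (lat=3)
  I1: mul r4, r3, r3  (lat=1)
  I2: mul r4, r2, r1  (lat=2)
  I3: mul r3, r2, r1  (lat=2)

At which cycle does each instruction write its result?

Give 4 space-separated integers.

I0 add r1: issue@1 deps=(None,None) exec_start@1 write@4
I1 mul r4: issue@2 deps=(None,None) exec_start@2 write@3
I2 mul r4: issue@3 deps=(None,0) exec_start@4 write@6
I3 mul r3: issue@4 deps=(None,0) exec_start@4 write@6

Answer: 4 3 6 6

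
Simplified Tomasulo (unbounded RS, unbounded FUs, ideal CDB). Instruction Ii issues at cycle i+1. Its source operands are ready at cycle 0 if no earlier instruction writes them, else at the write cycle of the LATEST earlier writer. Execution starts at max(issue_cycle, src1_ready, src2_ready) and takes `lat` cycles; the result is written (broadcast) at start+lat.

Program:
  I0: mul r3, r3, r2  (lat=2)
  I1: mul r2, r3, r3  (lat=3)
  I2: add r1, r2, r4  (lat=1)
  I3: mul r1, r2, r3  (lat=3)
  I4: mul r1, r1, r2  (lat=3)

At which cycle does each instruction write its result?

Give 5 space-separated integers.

Answer: 3 6 7 9 12

Derivation:
I0 mul r3: issue@1 deps=(None,None) exec_start@1 write@3
I1 mul r2: issue@2 deps=(0,0) exec_start@3 write@6
I2 add r1: issue@3 deps=(1,None) exec_start@6 write@7
I3 mul r1: issue@4 deps=(1,0) exec_start@6 write@9
I4 mul r1: issue@5 deps=(3,1) exec_start@9 write@12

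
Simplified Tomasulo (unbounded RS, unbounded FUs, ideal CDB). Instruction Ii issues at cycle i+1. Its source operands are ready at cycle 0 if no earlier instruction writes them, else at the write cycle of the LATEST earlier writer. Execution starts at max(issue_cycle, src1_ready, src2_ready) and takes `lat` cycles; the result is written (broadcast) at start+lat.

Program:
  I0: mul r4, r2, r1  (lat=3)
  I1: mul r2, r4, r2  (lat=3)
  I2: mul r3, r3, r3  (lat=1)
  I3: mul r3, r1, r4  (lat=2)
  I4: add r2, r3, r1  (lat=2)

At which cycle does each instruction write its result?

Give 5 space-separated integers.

I0 mul r4: issue@1 deps=(None,None) exec_start@1 write@4
I1 mul r2: issue@2 deps=(0,None) exec_start@4 write@7
I2 mul r3: issue@3 deps=(None,None) exec_start@3 write@4
I3 mul r3: issue@4 deps=(None,0) exec_start@4 write@6
I4 add r2: issue@5 deps=(3,None) exec_start@6 write@8

Answer: 4 7 4 6 8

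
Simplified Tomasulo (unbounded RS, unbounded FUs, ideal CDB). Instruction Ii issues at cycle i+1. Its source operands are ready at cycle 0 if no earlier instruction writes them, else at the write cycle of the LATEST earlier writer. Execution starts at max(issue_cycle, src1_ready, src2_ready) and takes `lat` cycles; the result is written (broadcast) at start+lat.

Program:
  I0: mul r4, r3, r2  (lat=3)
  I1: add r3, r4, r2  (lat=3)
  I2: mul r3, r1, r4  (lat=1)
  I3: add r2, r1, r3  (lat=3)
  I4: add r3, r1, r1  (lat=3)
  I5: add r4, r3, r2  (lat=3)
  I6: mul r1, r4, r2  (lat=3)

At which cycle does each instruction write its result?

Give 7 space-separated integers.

Answer: 4 7 5 8 8 11 14

Derivation:
I0 mul r4: issue@1 deps=(None,None) exec_start@1 write@4
I1 add r3: issue@2 deps=(0,None) exec_start@4 write@7
I2 mul r3: issue@3 deps=(None,0) exec_start@4 write@5
I3 add r2: issue@4 deps=(None,2) exec_start@5 write@8
I4 add r3: issue@5 deps=(None,None) exec_start@5 write@8
I5 add r4: issue@6 deps=(4,3) exec_start@8 write@11
I6 mul r1: issue@7 deps=(5,3) exec_start@11 write@14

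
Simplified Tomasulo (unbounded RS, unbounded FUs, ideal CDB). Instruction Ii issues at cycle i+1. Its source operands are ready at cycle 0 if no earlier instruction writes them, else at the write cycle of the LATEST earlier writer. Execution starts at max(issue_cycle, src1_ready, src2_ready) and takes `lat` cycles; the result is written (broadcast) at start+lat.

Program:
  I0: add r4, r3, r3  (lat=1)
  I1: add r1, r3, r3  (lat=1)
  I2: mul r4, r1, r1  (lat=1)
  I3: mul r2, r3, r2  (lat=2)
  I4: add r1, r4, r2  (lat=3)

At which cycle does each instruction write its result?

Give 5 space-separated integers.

I0 add r4: issue@1 deps=(None,None) exec_start@1 write@2
I1 add r1: issue@2 deps=(None,None) exec_start@2 write@3
I2 mul r4: issue@3 deps=(1,1) exec_start@3 write@4
I3 mul r2: issue@4 deps=(None,None) exec_start@4 write@6
I4 add r1: issue@5 deps=(2,3) exec_start@6 write@9

Answer: 2 3 4 6 9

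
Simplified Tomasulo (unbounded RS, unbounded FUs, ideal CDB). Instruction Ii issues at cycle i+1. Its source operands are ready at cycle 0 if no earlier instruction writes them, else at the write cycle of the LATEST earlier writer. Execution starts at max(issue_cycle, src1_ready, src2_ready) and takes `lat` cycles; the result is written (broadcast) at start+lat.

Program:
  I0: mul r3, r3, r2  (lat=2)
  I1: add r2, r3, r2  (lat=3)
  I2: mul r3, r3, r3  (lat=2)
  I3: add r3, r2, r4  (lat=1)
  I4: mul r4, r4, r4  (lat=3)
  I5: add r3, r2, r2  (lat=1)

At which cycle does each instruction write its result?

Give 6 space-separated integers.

I0 mul r3: issue@1 deps=(None,None) exec_start@1 write@3
I1 add r2: issue@2 deps=(0,None) exec_start@3 write@6
I2 mul r3: issue@3 deps=(0,0) exec_start@3 write@5
I3 add r3: issue@4 deps=(1,None) exec_start@6 write@7
I4 mul r4: issue@5 deps=(None,None) exec_start@5 write@8
I5 add r3: issue@6 deps=(1,1) exec_start@6 write@7

Answer: 3 6 5 7 8 7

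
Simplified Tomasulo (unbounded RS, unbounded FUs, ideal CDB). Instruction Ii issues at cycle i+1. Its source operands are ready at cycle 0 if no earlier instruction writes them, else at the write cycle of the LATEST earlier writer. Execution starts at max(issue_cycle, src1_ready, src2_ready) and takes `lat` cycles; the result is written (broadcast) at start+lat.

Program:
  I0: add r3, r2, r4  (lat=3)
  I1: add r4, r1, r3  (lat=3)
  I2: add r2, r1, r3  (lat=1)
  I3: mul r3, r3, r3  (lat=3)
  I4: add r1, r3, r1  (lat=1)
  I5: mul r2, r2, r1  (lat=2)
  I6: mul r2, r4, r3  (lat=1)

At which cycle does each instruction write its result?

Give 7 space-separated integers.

I0 add r3: issue@1 deps=(None,None) exec_start@1 write@4
I1 add r4: issue@2 deps=(None,0) exec_start@4 write@7
I2 add r2: issue@3 deps=(None,0) exec_start@4 write@5
I3 mul r3: issue@4 deps=(0,0) exec_start@4 write@7
I4 add r1: issue@5 deps=(3,None) exec_start@7 write@8
I5 mul r2: issue@6 deps=(2,4) exec_start@8 write@10
I6 mul r2: issue@7 deps=(1,3) exec_start@7 write@8

Answer: 4 7 5 7 8 10 8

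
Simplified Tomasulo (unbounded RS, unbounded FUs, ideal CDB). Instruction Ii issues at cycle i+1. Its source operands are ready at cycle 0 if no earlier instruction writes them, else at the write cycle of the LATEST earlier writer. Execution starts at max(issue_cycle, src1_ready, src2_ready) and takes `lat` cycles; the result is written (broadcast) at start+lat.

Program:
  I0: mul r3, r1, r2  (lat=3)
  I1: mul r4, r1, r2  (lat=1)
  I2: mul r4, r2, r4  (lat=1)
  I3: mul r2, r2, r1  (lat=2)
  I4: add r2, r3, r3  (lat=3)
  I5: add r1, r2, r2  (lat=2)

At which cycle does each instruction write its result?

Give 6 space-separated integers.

I0 mul r3: issue@1 deps=(None,None) exec_start@1 write@4
I1 mul r4: issue@2 deps=(None,None) exec_start@2 write@3
I2 mul r4: issue@3 deps=(None,1) exec_start@3 write@4
I3 mul r2: issue@4 deps=(None,None) exec_start@4 write@6
I4 add r2: issue@5 deps=(0,0) exec_start@5 write@8
I5 add r1: issue@6 deps=(4,4) exec_start@8 write@10

Answer: 4 3 4 6 8 10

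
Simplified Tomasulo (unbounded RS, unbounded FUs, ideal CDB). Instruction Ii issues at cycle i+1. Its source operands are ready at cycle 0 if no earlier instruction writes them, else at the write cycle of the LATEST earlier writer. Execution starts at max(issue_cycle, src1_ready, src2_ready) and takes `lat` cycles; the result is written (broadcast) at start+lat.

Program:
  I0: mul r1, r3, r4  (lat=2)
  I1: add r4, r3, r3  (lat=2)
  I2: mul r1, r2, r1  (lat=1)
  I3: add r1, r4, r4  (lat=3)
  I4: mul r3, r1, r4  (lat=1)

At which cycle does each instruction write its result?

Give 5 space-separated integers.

I0 mul r1: issue@1 deps=(None,None) exec_start@1 write@3
I1 add r4: issue@2 deps=(None,None) exec_start@2 write@4
I2 mul r1: issue@3 deps=(None,0) exec_start@3 write@4
I3 add r1: issue@4 deps=(1,1) exec_start@4 write@7
I4 mul r3: issue@5 deps=(3,1) exec_start@7 write@8

Answer: 3 4 4 7 8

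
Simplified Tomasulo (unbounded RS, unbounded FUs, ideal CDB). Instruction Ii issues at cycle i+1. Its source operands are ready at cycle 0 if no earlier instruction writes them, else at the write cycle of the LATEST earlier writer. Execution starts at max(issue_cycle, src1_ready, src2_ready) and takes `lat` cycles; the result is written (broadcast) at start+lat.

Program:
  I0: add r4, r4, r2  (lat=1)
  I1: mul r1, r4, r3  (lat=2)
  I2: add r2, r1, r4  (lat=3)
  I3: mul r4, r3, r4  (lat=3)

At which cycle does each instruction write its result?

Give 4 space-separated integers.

I0 add r4: issue@1 deps=(None,None) exec_start@1 write@2
I1 mul r1: issue@2 deps=(0,None) exec_start@2 write@4
I2 add r2: issue@3 deps=(1,0) exec_start@4 write@7
I3 mul r4: issue@4 deps=(None,0) exec_start@4 write@7

Answer: 2 4 7 7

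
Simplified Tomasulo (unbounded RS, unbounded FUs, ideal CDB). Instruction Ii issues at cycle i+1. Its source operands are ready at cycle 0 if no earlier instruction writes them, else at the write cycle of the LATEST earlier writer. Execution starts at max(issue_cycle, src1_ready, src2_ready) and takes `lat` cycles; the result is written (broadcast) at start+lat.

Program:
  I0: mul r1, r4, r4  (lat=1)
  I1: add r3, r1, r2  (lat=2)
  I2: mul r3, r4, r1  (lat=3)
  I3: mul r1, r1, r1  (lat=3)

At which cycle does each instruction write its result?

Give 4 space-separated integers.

Answer: 2 4 6 7

Derivation:
I0 mul r1: issue@1 deps=(None,None) exec_start@1 write@2
I1 add r3: issue@2 deps=(0,None) exec_start@2 write@4
I2 mul r3: issue@3 deps=(None,0) exec_start@3 write@6
I3 mul r1: issue@4 deps=(0,0) exec_start@4 write@7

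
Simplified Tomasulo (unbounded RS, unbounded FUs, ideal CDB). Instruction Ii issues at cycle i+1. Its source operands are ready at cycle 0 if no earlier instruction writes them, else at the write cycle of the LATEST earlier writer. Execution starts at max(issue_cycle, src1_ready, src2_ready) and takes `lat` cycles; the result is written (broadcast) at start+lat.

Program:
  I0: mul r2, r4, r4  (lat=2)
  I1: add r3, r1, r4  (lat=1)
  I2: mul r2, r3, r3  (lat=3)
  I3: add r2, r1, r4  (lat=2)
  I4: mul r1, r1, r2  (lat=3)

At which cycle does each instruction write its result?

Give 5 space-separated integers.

Answer: 3 3 6 6 9

Derivation:
I0 mul r2: issue@1 deps=(None,None) exec_start@1 write@3
I1 add r3: issue@2 deps=(None,None) exec_start@2 write@3
I2 mul r2: issue@3 deps=(1,1) exec_start@3 write@6
I3 add r2: issue@4 deps=(None,None) exec_start@4 write@6
I4 mul r1: issue@5 deps=(None,3) exec_start@6 write@9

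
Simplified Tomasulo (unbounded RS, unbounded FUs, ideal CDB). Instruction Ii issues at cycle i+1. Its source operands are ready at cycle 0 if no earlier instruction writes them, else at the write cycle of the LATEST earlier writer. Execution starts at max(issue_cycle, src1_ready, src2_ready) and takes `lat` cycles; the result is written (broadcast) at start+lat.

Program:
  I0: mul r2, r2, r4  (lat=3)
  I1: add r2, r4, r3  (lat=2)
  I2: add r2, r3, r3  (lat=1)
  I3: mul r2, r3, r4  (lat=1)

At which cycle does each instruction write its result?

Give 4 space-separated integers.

I0 mul r2: issue@1 deps=(None,None) exec_start@1 write@4
I1 add r2: issue@2 deps=(None,None) exec_start@2 write@4
I2 add r2: issue@3 deps=(None,None) exec_start@3 write@4
I3 mul r2: issue@4 deps=(None,None) exec_start@4 write@5

Answer: 4 4 4 5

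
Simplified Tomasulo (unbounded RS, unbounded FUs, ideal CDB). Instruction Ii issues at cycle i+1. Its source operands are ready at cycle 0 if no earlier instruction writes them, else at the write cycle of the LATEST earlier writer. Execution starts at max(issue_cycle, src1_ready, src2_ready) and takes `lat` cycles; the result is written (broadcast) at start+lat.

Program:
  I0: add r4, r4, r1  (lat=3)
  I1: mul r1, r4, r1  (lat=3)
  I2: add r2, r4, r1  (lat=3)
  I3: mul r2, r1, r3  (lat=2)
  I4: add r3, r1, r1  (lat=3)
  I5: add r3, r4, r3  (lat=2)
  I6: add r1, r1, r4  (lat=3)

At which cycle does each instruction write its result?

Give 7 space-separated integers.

Answer: 4 7 10 9 10 12 10

Derivation:
I0 add r4: issue@1 deps=(None,None) exec_start@1 write@4
I1 mul r1: issue@2 deps=(0,None) exec_start@4 write@7
I2 add r2: issue@3 deps=(0,1) exec_start@7 write@10
I3 mul r2: issue@4 deps=(1,None) exec_start@7 write@9
I4 add r3: issue@5 deps=(1,1) exec_start@7 write@10
I5 add r3: issue@6 deps=(0,4) exec_start@10 write@12
I6 add r1: issue@7 deps=(1,0) exec_start@7 write@10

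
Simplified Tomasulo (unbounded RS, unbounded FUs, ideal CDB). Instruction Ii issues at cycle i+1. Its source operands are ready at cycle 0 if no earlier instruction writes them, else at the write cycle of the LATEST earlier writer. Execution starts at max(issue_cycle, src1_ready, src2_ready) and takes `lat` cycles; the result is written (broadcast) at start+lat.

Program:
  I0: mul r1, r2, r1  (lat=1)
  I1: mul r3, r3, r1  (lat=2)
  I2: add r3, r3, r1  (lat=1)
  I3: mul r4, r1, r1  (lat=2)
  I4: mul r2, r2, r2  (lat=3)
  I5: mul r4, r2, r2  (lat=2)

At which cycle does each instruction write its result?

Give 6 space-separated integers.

I0 mul r1: issue@1 deps=(None,None) exec_start@1 write@2
I1 mul r3: issue@2 deps=(None,0) exec_start@2 write@4
I2 add r3: issue@3 deps=(1,0) exec_start@4 write@5
I3 mul r4: issue@4 deps=(0,0) exec_start@4 write@6
I4 mul r2: issue@5 deps=(None,None) exec_start@5 write@8
I5 mul r4: issue@6 deps=(4,4) exec_start@8 write@10

Answer: 2 4 5 6 8 10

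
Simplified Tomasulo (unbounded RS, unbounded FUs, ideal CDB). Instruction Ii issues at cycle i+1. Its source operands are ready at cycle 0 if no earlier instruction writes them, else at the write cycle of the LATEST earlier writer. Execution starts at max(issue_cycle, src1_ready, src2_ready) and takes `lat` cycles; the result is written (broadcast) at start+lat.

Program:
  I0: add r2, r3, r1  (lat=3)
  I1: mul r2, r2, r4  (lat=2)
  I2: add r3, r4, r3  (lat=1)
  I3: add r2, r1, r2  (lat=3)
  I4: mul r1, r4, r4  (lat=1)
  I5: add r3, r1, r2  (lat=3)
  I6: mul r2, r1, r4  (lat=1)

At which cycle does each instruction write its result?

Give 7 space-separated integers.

I0 add r2: issue@1 deps=(None,None) exec_start@1 write@4
I1 mul r2: issue@2 deps=(0,None) exec_start@4 write@6
I2 add r3: issue@3 deps=(None,None) exec_start@3 write@4
I3 add r2: issue@4 deps=(None,1) exec_start@6 write@9
I4 mul r1: issue@5 deps=(None,None) exec_start@5 write@6
I5 add r3: issue@6 deps=(4,3) exec_start@9 write@12
I6 mul r2: issue@7 deps=(4,None) exec_start@7 write@8

Answer: 4 6 4 9 6 12 8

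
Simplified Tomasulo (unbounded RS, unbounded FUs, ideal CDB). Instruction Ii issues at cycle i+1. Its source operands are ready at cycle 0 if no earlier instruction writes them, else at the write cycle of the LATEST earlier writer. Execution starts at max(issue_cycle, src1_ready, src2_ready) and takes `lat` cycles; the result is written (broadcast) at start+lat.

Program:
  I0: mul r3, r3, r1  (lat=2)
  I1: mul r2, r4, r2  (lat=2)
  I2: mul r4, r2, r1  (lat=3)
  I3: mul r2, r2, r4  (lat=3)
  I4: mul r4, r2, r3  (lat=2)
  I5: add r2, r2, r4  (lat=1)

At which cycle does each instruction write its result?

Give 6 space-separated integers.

Answer: 3 4 7 10 12 13

Derivation:
I0 mul r3: issue@1 deps=(None,None) exec_start@1 write@3
I1 mul r2: issue@2 deps=(None,None) exec_start@2 write@4
I2 mul r4: issue@3 deps=(1,None) exec_start@4 write@7
I3 mul r2: issue@4 deps=(1,2) exec_start@7 write@10
I4 mul r4: issue@5 deps=(3,0) exec_start@10 write@12
I5 add r2: issue@6 deps=(3,4) exec_start@12 write@13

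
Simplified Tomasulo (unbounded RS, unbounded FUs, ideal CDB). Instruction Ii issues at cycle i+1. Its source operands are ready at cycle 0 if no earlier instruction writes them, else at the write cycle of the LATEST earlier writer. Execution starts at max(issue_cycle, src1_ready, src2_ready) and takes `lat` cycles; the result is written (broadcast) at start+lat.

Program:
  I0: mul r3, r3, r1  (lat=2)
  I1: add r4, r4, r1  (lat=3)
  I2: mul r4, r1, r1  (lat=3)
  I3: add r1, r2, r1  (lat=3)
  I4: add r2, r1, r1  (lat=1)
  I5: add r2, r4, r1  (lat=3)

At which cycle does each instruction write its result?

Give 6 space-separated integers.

Answer: 3 5 6 7 8 10

Derivation:
I0 mul r3: issue@1 deps=(None,None) exec_start@1 write@3
I1 add r4: issue@2 deps=(None,None) exec_start@2 write@5
I2 mul r4: issue@3 deps=(None,None) exec_start@3 write@6
I3 add r1: issue@4 deps=(None,None) exec_start@4 write@7
I4 add r2: issue@5 deps=(3,3) exec_start@7 write@8
I5 add r2: issue@6 deps=(2,3) exec_start@7 write@10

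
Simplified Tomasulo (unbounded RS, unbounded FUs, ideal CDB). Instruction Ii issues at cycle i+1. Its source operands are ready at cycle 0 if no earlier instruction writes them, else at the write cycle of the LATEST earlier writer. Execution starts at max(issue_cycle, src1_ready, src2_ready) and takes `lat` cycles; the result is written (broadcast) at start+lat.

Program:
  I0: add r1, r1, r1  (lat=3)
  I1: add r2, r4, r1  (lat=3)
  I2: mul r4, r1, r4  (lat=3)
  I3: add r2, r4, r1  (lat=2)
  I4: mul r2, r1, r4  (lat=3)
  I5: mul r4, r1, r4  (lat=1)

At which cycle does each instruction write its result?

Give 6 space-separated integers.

I0 add r1: issue@1 deps=(None,None) exec_start@1 write@4
I1 add r2: issue@2 deps=(None,0) exec_start@4 write@7
I2 mul r4: issue@3 deps=(0,None) exec_start@4 write@7
I3 add r2: issue@4 deps=(2,0) exec_start@7 write@9
I4 mul r2: issue@5 deps=(0,2) exec_start@7 write@10
I5 mul r4: issue@6 deps=(0,2) exec_start@7 write@8

Answer: 4 7 7 9 10 8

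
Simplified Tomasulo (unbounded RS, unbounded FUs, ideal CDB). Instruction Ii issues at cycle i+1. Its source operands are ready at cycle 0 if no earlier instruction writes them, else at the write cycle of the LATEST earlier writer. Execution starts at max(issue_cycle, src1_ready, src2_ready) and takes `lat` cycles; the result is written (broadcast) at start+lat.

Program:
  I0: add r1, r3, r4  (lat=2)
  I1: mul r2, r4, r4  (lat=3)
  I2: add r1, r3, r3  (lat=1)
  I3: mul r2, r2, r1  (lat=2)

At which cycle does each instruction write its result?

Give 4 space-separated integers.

Answer: 3 5 4 7

Derivation:
I0 add r1: issue@1 deps=(None,None) exec_start@1 write@3
I1 mul r2: issue@2 deps=(None,None) exec_start@2 write@5
I2 add r1: issue@3 deps=(None,None) exec_start@3 write@4
I3 mul r2: issue@4 deps=(1,2) exec_start@5 write@7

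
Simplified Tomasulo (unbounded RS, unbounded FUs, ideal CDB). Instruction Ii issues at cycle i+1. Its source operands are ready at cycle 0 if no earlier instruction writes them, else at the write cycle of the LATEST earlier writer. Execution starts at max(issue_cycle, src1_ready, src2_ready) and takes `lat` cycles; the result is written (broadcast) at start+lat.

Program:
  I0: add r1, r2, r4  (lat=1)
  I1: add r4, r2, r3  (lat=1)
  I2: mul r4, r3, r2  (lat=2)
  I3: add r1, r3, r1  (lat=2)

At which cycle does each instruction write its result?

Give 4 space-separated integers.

I0 add r1: issue@1 deps=(None,None) exec_start@1 write@2
I1 add r4: issue@2 deps=(None,None) exec_start@2 write@3
I2 mul r4: issue@3 deps=(None,None) exec_start@3 write@5
I3 add r1: issue@4 deps=(None,0) exec_start@4 write@6

Answer: 2 3 5 6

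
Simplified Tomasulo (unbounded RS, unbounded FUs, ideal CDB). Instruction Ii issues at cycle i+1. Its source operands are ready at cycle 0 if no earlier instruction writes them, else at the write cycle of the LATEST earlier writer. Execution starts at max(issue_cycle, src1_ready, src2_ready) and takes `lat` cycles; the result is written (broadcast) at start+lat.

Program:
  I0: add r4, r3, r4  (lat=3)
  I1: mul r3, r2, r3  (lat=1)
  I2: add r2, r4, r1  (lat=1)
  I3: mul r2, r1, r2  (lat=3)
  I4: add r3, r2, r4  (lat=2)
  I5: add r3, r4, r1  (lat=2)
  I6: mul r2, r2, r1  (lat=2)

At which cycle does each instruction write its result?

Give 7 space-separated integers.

I0 add r4: issue@1 deps=(None,None) exec_start@1 write@4
I1 mul r3: issue@2 deps=(None,None) exec_start@2 write@3
I2 add r2: issue@3 deps=(0,None) exec_start@4 write@5
I3 mul r2: issue@4 deps=(None,2) exec_start@5 write@8
I4 add r3: issue@5 deps=(3,0) exec_start@8 write@10
I5 add r3: issue@6 deps=(0,None) exec_start@6 write@8
I6 mul r2: issue@7 deps=(3,None) exec_start@8 write@10

Answer: 4 3 5 8 10 8 10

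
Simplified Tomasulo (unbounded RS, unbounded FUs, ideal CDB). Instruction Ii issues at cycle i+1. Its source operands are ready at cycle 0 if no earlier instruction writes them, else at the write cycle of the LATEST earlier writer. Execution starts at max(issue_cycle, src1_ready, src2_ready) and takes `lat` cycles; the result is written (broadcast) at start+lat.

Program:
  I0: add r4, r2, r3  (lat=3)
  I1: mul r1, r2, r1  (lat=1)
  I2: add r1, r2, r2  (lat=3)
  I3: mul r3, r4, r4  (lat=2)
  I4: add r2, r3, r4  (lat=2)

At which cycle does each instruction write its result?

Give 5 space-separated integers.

I0 add r4: issue@1 deps=(None,None) exec_start@1 write@4
I1 mul r1: issue@2 deps=(None,None) exec_start@2 write@3
I2 add r1: issue@3 deps=(None,None) exec_start@3 write@6
I3 mul r3: issue@4 deps=(0,0) exec_start@4 write@6
I4 add r2: issue@5 deps=(3,0) exec_start@6 write@8

Answer: 4 3 6 6 8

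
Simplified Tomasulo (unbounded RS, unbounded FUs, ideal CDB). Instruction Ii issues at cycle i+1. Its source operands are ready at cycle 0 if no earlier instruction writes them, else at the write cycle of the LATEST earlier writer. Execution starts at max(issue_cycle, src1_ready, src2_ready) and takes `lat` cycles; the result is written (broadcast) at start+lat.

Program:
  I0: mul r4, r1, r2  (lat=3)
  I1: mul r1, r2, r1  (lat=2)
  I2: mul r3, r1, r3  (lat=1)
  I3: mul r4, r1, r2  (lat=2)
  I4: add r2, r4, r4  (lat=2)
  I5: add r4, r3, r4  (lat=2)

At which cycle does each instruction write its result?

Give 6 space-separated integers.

Answer: 4 4 5 6 8 8

Derivation:
I0 mul r4: issue@1 deps=(None,None) exec_start@1 write@4
I1 mul r1: issue@2 deps=(None,None) exec_start@2 write@4
I2 mul r3: issue@3 deps=(1,None) exec_start@4 write@5
I3 mul r4: issue@4 deps=(1,None) exec_start@4 write@6
I4 add r2: issue@5 deps=(3,3) exec_start@6 write@8
I5 add r4: issue@6 deps=(2,3) exec_start@6 write@8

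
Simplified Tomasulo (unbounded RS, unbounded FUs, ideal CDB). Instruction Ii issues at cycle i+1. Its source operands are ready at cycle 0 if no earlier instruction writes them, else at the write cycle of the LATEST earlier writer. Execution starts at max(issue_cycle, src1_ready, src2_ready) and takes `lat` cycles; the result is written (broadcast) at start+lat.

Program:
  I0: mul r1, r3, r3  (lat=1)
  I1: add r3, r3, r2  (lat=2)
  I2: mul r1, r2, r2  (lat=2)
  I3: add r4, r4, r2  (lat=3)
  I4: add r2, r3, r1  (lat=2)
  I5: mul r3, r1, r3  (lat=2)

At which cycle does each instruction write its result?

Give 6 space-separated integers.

Answer: 2 4 5 7 7 8

Derivation:
I0 mul r1: issue@1 deps=(None,None) exec_start@1 write@2
I1 add r3: issue@2 deps=(None,None) exec_start@2 write@4
I2 mul r1: issue@3 deps=(None,None) exec_start@3 write@5
I3 add r4: issue@4 deps=(None,None) exec_start@4 write@7
I4 add r2: issue@5 deps=(1,2) exec_start@5 write@7
I5 mul r3: issue@6 deps=(2,1) exec_start@6 write@8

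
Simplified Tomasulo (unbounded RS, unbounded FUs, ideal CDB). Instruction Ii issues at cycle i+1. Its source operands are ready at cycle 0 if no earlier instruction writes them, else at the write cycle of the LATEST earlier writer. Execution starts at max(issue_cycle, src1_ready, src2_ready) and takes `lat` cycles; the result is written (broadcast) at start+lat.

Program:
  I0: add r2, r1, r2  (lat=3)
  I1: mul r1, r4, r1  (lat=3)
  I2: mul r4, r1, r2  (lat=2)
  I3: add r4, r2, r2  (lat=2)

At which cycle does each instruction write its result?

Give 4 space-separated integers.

Answer: 4 5 7 6

Derivation:
I0 add r2: issue@1 deps=(None,None) exec_start@1 write@4
I1 mul r1: issue@2 deps=(None,None) exec_start@2 write@5
I2 mul r4: issue@3 deps=(1,0) exec_start@5 write@7
I3 add r4: issue@4 deps=(0,0) exec_start@4 write@6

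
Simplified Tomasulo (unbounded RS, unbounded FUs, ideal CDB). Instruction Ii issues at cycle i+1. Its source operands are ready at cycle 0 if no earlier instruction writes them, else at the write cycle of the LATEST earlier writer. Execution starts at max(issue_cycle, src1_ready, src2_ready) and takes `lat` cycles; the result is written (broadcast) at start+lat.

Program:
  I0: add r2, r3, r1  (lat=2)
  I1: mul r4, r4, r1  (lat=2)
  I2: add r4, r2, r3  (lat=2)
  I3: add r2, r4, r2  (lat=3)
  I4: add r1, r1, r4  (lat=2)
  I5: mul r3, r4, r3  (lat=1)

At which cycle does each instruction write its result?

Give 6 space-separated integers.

Answer: 3 4 5 8 7 7

Derivation:
I0 add r2: issue@1 deps=(None,None) exec_start@1 write@3
I1 mul r4: issue@2 deps=(None,None) exec_start@2 write@4
I2 add r4: issue@3 deps=(0,None) exec_start@3 write@5
I3 add r2: issue@4 deps=(2,0) exec_start@5 write@8
I4 add r1: issue@5 deps=(None,2) exec_start@5 write@7
I5 mul r3: issue@6 deps=(2,None) exec_start@6 write@7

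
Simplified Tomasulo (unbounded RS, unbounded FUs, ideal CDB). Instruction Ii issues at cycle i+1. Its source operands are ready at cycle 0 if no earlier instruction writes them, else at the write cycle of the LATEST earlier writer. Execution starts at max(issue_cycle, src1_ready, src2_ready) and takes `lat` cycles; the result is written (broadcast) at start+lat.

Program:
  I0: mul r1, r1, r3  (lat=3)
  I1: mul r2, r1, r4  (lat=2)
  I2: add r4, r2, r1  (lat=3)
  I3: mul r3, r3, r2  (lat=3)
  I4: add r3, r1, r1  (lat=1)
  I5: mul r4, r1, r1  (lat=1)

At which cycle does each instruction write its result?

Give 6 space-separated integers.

I0 mul r1: issue@1 deps=(None,None) exec_start@1 write@4
I1 mul r2: issue@2 deps=(0,None) exec_start@4 write@6
I2 add r4: issue@3 deps=(1,0) exec_start@6 write@9
I3 mul r3: issue@4 deps=(None,1) exec_start@6 write@9
I4 add r3: issue@5 deps=(0,0) exec_start@5 write@6
I5 mul r4: issue@6 deps=(0,0) exec_start@6 write@7

Answer: 4 6 9 9 6 7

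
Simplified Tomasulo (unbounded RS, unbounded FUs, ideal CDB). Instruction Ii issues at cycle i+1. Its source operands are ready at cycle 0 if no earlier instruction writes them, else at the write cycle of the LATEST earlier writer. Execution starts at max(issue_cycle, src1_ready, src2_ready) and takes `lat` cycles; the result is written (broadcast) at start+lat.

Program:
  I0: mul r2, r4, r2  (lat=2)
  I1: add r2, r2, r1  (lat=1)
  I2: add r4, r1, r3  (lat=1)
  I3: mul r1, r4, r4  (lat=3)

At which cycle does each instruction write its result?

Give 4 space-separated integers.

Answer: 3 4 4 7

Derivation:
I0 mul r2: issue@1 deps=(None,None) exec_start@1 write@3
I1 add r2: issue@2 deps=(0,None) exec_start@3 write@4
I2 add r4: issue@3 deps=(None,None) exec_start@3 write@4
I3 mul r1: issue@4 deps=(2,2) exec_start@4 write@7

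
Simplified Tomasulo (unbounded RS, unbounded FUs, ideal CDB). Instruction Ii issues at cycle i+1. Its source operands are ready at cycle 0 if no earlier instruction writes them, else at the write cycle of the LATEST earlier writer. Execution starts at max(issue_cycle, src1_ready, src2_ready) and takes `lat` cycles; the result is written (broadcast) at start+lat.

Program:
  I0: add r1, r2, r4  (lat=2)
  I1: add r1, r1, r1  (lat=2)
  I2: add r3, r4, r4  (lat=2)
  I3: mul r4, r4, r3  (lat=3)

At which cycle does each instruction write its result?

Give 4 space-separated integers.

Answer: 3 5 5 8

Derivation:
I0 add r1: issue@1 deps=(None,None) exec_start@1 write@3
I1 add r1: issue@2 deps=(0,0) exec_start@3 write@5
I2 add r3: issue@3 deps=(None,None) exec_start@3 write@5
I3 mul r4: issue@4 deps=(None,2) exec_start@5 write@8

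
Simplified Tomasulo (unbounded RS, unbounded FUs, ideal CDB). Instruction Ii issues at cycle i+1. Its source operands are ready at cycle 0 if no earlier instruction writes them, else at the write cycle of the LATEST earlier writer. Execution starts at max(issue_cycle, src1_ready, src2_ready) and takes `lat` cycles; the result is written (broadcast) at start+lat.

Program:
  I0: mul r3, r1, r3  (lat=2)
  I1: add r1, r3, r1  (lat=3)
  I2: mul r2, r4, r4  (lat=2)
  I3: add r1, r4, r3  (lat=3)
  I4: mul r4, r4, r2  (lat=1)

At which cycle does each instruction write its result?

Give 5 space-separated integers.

I0 mul r3: issue@1 deps=(None,None) exec_start@1 write@3
I1 add r1: issue@2 deps=(0,None) exec_start@3 write@6
I2 mul r2: issue@3 deps=(None,None) exec_start@3 write@5
I3 add r1: issue@4 deps=(None,0) exec_start@4 write@7
I4 mul r4: issue@5 deps=(None,2) exec_start@5 write@6

Answer: 3 6 5 7 6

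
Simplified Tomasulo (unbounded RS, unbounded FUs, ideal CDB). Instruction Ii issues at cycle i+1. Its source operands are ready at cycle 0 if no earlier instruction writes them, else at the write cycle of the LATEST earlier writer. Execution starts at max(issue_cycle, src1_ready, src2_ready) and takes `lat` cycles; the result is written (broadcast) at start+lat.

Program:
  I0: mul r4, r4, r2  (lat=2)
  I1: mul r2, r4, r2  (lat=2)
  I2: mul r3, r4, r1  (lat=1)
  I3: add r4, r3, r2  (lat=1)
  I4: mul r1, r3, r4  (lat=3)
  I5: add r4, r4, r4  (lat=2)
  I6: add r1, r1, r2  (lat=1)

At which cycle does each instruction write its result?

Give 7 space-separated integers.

Answer: 3 5 4 6 9 8 10

Derivation:
I0 mul r4: issue@1 deps=(None,None) exec_start@1 write@3
I1 mul r2: issue@2 deps=(0,None) exec_start@3 write@5
I2 mul r3: issue@3 deps=(0,None) exec_start@3 write@4
I3 add r4: issue@4 deps=(2,1) exec_start@5 write@6
I4 mul r1: issue@5 deps=(2,3) exec_start@6 write@9
I5 add r4: issue@6 deps=(3,3) exec_start@6 write@8
I6 add r1: issue@7 deps=(4,1) exec_start@9 write@10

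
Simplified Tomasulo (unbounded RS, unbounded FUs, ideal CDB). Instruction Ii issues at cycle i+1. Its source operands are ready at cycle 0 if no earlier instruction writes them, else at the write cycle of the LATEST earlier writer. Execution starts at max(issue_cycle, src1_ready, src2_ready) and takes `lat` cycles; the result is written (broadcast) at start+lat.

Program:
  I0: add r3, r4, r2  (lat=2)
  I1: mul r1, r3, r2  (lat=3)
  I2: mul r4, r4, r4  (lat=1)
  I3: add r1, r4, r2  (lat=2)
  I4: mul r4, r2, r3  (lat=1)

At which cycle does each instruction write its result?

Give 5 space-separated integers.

I0 add r3: issue@1 deps=(None,None) exec_start@1 write@3
I1 mul r1: issue@2 deps=(0,None) exec_start@3 write@6
I2 mul r4: issue@3 deps=(None,None) exec_start@3 write@4
I3 add r1: issue@4 deps=(2,None) exec_start@4 write@6
I4 mul r4: issue@5 deps=(None,0) exec_start@5 write@6

Answer: 3 6 4 6 6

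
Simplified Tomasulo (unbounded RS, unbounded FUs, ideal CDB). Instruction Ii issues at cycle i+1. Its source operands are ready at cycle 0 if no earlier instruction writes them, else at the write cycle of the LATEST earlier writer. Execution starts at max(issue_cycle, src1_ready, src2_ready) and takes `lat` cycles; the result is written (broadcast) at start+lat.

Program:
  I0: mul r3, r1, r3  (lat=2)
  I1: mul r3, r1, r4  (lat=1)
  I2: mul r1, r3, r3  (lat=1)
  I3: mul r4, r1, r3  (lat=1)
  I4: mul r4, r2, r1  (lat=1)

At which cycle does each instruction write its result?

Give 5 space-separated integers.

Answer: 3 3 4 5 6

Derivation:
I0 mul r3: issue@1 deps=(None,None) exec_start@1 write@3
I1 mul r3: issue@2 deps=(None,None) exec_start@2 write@3
I2 mul r1: issue@3 deps=(1,1) exec_start@3 write@4
I3 mul r4: issue@4 deps=(2,1) exec_start@4 write@5
I4 mul r4: issue@5 deps=(None,2) exec_start@5 write@6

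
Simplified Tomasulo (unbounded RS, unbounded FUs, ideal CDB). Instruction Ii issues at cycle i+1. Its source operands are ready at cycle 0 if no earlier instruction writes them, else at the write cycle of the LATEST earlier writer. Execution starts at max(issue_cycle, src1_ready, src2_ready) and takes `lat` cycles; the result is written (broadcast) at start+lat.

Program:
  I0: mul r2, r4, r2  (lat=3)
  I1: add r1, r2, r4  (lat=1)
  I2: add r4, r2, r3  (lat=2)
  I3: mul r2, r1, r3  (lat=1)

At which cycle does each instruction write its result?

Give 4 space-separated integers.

Answer: 4 5 6 6

Derivation:
I0 mul r2: issue@1 deps=(None,None) exec_start@1 write@4
I1 add r1: issue@2 deps=(0,None) exec_start@4 write@5
I2 add r4: issue@3 deps=(0,None) exec_start@4 write@6
I3 mul r2: issue@4 deps=(1,None) exec_start@5 write@6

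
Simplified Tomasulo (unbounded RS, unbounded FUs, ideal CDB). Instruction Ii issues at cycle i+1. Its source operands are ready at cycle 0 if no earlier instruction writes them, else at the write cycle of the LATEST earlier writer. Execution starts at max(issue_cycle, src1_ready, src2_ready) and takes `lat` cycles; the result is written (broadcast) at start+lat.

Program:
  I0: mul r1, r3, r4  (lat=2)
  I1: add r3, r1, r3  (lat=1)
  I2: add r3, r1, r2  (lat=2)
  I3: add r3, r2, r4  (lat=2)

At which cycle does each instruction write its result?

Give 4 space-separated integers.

I0 mul r1: issue@1 deps=(None,None) exec_start@1 write@3
I1 add r3: issue@2 deps=(0,None) exec_start@3 write@4
I2 add r3: issue@3 deps=(0,None) exec_start@3 write@5
I3 add r3: issue@4 deps=(None,None) exec_start@4 write@6

Answer: 3 4 5 6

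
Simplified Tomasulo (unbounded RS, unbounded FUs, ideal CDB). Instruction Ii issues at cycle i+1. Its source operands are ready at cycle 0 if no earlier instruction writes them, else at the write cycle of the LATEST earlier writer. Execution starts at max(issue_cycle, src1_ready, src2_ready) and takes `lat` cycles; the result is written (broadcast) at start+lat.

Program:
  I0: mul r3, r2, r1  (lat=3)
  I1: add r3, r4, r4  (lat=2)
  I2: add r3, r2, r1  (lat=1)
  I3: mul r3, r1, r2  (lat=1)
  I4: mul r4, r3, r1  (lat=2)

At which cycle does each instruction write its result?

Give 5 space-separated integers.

Answer: 4 4 4 5 7

Derivation:
I0 mul r3: issue@1 deps=(None,None) exec_start@1 write@4
I1 add r3: issue@2 deps=(None,None) exec_start@2 write@4
I2 add r3: issue@3 deps=(None,None) exec_start@3 write@4
I3 mul r3: issue@4 deps=(None,None) exec_start@4 write@5
I4 mul r4: issue@5 deps=(3,None) exec_start@5 write@7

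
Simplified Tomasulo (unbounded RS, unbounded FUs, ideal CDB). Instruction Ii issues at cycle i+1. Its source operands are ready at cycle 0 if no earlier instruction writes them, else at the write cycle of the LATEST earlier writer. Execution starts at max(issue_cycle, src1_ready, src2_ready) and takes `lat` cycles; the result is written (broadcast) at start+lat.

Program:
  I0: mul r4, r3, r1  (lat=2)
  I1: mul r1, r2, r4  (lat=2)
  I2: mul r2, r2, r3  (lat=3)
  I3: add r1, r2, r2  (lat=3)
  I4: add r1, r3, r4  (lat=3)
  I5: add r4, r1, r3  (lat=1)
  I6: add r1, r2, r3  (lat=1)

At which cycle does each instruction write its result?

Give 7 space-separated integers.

I0 mul r4: issue@1 deps=(None,None) exec_start@1 write@3
I1 mul r1: issue@2 deps=(None,0) exec_start@3 write@5
I2 mul r2: issue@3 deps=(None,None) exec_start@3 write@6
I3 add r1: issue@4 deps=(2,2) exec_start@6 write@9
I4 add r1: issue@5 deps=(None,0) exec_start@5 write@8
I5 add r4: issue@6 deps=(4,None) exec_start@8 write@9
I6 add r1: issue@7 deps=(2,None) exec_start@7 write@8

Answer: 3 5 6 9 8 9 8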